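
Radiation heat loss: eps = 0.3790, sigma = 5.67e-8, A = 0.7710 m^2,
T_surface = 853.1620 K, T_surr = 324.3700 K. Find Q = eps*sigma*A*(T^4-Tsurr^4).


T^4 = 5.2982e+11
Tsurr^4 = 1.1070e+10
Q = 0.3790 * 5.67e-8 * 0.7710 * 5.1875e+11 = 8594.7263 W

8594.7263 W


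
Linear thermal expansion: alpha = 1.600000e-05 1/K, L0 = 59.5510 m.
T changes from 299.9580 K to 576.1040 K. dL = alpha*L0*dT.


dT = 276.1460 K
dL = 1.600000e-05 * 59.5510 * 276.1460 = 0.263116 m
L_final = 59.814116 m

dL = 0.263116 m


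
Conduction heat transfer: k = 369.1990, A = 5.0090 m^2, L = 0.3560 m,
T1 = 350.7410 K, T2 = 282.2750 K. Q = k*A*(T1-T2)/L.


dT = 68.4660 K
Q = 369.1990 * 5.0090 * 68.4660 / 0.3560 = 355661.2131 W

355661.2131 W


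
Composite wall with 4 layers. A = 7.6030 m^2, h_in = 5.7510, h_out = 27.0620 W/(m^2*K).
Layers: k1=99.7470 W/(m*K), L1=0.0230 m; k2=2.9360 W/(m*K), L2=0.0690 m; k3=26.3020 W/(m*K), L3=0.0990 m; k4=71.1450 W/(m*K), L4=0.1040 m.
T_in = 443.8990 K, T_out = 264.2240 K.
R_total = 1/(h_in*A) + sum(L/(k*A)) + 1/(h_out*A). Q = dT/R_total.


R_conv_in = 1/(5.7510*7.6030) = 0.0229
R_1 = 0.0230/(99.7470*7.6030) = 3.0328e-05
R_2 = 0.0690/(2.9360*7.6030) = 0.0031
R_3 = 0.0990/(26.3020*7.6030) = 0.0005
R_4 = 0.1040/(71.1450*7.6030) = 0.0002
R_conv_out = 1/(27.0620*7.6030) = 0.0049
R_total = 0.0315 K/W
Q = 179.6750 / 0.0315 = 5696.8747 W

R_total = 0.0315 K/W, Q = 5696.8747 W


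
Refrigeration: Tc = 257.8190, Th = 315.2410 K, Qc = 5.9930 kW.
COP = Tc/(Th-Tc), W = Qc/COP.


COP = 257.8190 / 57.4220 = 4.4899
W = 5.9930 / 4.4899 = 1.3348 kW

COP = 4.4899, W = 1.3348 kW


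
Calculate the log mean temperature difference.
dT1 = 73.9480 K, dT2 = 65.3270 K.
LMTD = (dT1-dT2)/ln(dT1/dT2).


dT1/dT2 = 1.1320
ln(dT1/dT2) = 0.1240
LMTD = 8.6210 / 0.1240 = 69.5485 K

69.5485 K


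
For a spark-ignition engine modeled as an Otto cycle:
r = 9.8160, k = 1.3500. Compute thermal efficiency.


r^(k-1) = 2.2242
eta = 1 - 1/2.2242 = 0.5504 = 55.0404%

55.0404%


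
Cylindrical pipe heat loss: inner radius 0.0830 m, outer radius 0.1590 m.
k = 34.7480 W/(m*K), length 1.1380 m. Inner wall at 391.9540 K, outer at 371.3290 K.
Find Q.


dT = 20.6250 K
ln(ro/ri) = 0.6501
Q = 2*pi*34.7480*1.1380*20.6250 / 0.6501 = 7882.9733 W

7882.9733 W


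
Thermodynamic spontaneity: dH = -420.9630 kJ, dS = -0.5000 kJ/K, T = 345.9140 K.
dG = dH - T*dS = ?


T*dS = 345.9140 * -0.5000 = -172.9570 kJ
dG = -420.9630 + 172.9570 = -248.0060 kJ (spontaneous)

dG = -248.0060 kJ, spontaneous


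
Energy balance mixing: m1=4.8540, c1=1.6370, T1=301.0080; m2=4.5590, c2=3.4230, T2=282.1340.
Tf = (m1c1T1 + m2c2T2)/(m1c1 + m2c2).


num = 6794.6390
den = 23.5515
Tf = 288.5019 K

288.5019 K


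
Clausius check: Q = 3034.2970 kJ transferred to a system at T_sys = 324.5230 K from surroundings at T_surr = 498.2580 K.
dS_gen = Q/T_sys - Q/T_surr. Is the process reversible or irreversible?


dS_sys = 3034.2970/324.5230 = 9.3500 kJ/K
dS_surr = -3034.2970/498.2580 = -6.0898 kJ/K
dS_gen = 9.3500 - 6.0898 = 3.2602 kJ/K (irreversible)

dS_gen = 3.2602 kJ/K, irreversible


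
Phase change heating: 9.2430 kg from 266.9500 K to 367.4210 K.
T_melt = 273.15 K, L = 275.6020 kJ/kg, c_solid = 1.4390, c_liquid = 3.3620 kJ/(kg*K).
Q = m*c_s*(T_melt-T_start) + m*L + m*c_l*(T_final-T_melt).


Q1 (sensible, solid) = 9.2430 * 1.4390 * 6.2000 = 82.4642 kJ
Q2 (latent) = 9.2430 * 275.6020 = 2547.3893 kJ
Q3 (sensible, liquid) = 9.2430 * 3.3620 * 94.2710 = 2929.4681 kJ
Q_total = 5559.3216 kJ

5559.3216 kJ


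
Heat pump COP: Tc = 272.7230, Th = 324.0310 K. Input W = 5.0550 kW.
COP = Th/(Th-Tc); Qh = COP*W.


COP = 324.0310 / 51.3080 = 6.3154
Qh = 6.3154 * 5.0550 = 31.9244 kW

COP = 6.3154, Qh = 31.9244 kW


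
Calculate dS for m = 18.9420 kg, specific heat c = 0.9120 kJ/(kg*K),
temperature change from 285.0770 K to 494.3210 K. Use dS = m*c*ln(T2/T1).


T2/T1 = 1.7340
ln(T2/T1) = 0.5504
dS = 18.9420 * 0.9120 * 0.5504 = 9.5087 kJ/K

9.5087 kJ/K


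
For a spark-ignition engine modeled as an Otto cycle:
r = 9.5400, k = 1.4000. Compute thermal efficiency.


r^(k-1) = 2.4650
eta = 1 - 1/2.4650 = 0.5943 = 59.4323%

59.4323%


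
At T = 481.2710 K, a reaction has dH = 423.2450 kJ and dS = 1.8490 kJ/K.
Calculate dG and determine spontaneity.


T*dS = 481.2710 * 1.8490 = 889.8701 kJ
dG = 423.2450 - 889.8701 = -466.6251 kJ (spontaneous)

dG = -466.6251 kJ, spontaneous


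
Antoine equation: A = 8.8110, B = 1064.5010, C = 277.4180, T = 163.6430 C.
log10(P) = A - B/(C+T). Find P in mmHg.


C+T = 441.0610
B/(C+T) = 2.4135
log10(P) = 8.8110 - 2.4135 = 6.3975
P = 10^6.3975 = 2497464.7841 mmHg

2497464.7841 mmHg


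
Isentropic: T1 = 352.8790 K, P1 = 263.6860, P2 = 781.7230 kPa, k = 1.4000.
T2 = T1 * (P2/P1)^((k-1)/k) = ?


(k-1)/k = 0.2857
(P2/P1)^exp = 1.3641
T2 = 352.8790 * 1.3641 = 481.3635 K

481.3635 K


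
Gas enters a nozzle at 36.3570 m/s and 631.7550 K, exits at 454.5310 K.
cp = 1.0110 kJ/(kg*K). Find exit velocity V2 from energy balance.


dT = 177.2240 K
2*cp*1000*dT = 358346.9280
V1^2 = 1321.8314
V2 = sqrt(359668.7594) = 599.7239 m/s

599.7239 m/s


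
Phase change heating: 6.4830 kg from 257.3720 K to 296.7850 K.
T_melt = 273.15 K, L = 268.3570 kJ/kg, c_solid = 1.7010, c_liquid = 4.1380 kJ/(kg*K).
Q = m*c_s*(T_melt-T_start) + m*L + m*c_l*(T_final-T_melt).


Q1 (sensible, solid) = 6.4830 * 1.7010 * 15.7780 = 173.9932 kJ
Q2 (latent) = 6.4830 * 268.3570 = 1739.7584 kJ
Q3 (sensible, liquid) = 6.4830 * 4.1380 * 23.6350 = 634.0480 kJ
Q_total = 2547.7996 kJ

2547.7996 kJ


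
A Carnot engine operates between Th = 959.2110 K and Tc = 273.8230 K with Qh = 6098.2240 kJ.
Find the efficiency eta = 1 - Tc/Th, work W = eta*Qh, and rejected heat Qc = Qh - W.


eta = 1 - 273.8230/959.2110 = 0.7145
W = 0.7145 * 6098.2240 = 4357.3828 kJ
Qc = 6098.2240 - 4357.3828 = 1740.8412 kJ

eta = 71.4533%, W = 4357.3828 kJ, Qc = 1740.8412 kJ


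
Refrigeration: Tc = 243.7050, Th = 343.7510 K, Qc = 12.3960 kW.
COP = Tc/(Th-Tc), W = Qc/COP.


COP = 243.7050 / 100.0460 = 2.4359
W = 12.3960 / 2.4359 = 5.0888 kW

COP = 2.4359, W = 5.0888 kW


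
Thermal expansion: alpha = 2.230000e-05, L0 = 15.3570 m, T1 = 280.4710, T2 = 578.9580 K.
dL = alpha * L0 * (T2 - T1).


dT = 298.4870 K
dL = 2.230000e-05 * 15.3570 * 298.4870 = 0.102220 m
L_final = 15.459220 m

dL = 0.102220 m


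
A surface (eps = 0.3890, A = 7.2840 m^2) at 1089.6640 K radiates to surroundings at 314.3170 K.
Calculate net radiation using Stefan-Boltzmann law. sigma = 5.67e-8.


T^4 = 1.4098e+12
Tsurr^4 = 9.7605e+09
Q = 0.3890 * 5.67e-8 * 7.2840 * 1.4001e+12 = 224934.4039 W

224934.4039 W


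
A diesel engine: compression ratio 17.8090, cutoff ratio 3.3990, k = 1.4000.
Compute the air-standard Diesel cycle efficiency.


r^(k-1) = 3.1641
rc^k = 5.5449
eta = 0.5723 = 57.2331%

57.2331%


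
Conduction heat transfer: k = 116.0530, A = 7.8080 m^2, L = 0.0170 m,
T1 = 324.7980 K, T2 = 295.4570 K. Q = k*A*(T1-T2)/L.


dT = 29.3410 K
Q = 116.0530 * 7.8080 * 29.3410 / 0.0170 = 1563947.4858 W

1563947.4858 W


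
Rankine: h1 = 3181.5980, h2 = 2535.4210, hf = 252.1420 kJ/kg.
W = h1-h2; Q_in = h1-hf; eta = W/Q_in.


W = 646.1770 kJ/kg
Q_in = 2929.4560 kJ/kg
eta = 0.2206 = 22.0579%

eta = 22.0579%


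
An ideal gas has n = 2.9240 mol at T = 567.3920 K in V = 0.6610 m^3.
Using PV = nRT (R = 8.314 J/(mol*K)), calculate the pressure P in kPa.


P = nRT/V = 2.9240 * 8.314 * 567.3920 / 0.6610
= 13793.3767 / 0.6610 = 20867.4383 Pa = 20.8674 kPa

20.8674 kPa


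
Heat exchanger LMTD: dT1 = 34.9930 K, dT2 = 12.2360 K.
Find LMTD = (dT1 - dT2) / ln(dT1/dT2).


dT1/dT2 = 2.8598
ln(dT1/dT2) = 1.0508
LMTD = 22.7570 / 1.0508 = 21.6575 K

21.6575 K


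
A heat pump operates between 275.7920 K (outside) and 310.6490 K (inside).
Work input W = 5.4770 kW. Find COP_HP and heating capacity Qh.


COP = 310.6490 / 34.8570 = 8.9121
Qh = 8.9121 * 5.4770 = 48.8116 kW

COP = 8.9121, Qh = 48.8116 kW


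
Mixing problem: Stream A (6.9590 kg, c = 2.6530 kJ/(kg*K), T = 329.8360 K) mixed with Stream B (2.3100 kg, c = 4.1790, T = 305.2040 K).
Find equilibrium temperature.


num = 9035.7909
den = 28.1157
Tf = 321.3786 K

321.3786 K


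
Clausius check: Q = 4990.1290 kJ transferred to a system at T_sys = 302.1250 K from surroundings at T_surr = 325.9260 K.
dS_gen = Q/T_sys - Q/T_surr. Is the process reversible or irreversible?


dS_sys = 4990.1290/302.1250 = 16.5168 kJ/K
dS_surr = -4990.1290/325.9260 = -15.3106 kJ/K
dS_gen = 16.5168 - 15.3106 = 1.2061 kJ/K (irreversible)

dS_gen = 1.2061 kJ/K, irreversible


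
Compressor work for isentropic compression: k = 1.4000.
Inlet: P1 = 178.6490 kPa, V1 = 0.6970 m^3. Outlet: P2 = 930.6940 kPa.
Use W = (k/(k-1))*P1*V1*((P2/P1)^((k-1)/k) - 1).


(k-1)/k = 0.2857
(P2/P1)^exp = 1.6025
W = 3.5000 * 178.6490 * 0.6970 * (1.6025 - 1) = 262.5841 kJ

262.5841 kJ


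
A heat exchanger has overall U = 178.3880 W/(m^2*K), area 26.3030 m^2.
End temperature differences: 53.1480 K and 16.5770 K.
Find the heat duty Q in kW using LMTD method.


LMTD = 31.3897 K
Q = 178.3880 * 26.3030 * 31.3897 = 147284.7796 W = 147.2848 kW

147.2848 kW


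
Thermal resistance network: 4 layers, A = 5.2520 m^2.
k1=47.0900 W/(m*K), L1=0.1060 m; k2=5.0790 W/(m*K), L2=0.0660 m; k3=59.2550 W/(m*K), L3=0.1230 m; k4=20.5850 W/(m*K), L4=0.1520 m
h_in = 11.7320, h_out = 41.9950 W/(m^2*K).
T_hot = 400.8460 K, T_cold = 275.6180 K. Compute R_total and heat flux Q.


R_conv_in = 1/(11.7320*5.2520) = 0.0162
R_1 = 0.1060/(47.0900*5.2520) = 0.0004
R_2 = 0.0660/(5.0790*5.2520) = 0.0025
R_3 = 0.1230/(59.2550*5.2520) = 0.0004
R_4 = 0.1520/(20.5850*5.2520) = 0.0014
R_conv_out = 1/(41.9950*5.2520) = 0.0045
R_total = 0.0255 K/W
Q = 125.2280 / 0.0255 = 4917.1876 W

R_total = 0.0255 K/W, Q = 4917.1876 W


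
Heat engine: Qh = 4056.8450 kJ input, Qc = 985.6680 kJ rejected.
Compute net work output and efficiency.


W = 4056.8450 - 985.6680 = 3071.1770 kJ
eta = 3071.1770 / 4056.8450 = 0.7570 = 75.7036%

W = 3071.1770 kJ, eta = 75.7036%


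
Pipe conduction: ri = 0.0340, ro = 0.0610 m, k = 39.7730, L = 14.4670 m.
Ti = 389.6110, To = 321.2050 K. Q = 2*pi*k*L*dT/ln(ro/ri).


dT = 68.4060 K
ln(ro/ri) = 0.5845
Q = 2*pi*39.7730*14.4670*68.4060 / 0.5845 = 423103.3551 W

423103.3551 W


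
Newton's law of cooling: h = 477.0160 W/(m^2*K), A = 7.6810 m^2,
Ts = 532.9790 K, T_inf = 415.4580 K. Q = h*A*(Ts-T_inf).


dT = 117.5210 K
Q = 477.0160 * 7.6810 * 117.5210 = 430592.2309 W

430592.2309 W


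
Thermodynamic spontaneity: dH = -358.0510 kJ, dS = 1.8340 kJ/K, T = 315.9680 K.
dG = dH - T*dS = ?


T*dS = 315.9680 * 1.8340 = 579.4853 kJ
dG = -358.0510 - 579.4853 = -937.5363 kJ (spontaneous)

dG = -937.5363 kJ, spontaneous


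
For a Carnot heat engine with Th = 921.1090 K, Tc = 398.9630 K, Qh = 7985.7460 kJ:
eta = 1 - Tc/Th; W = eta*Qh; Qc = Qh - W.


eta = 1 - 398.9630/921.1090 = 0.5669
W = 0.5669 * 7985.7460 = 4526.8533 kJ
Qc = 7985.7460 - 4526.8533 = 3458.8927 kJ

eta = 56.6867%, W = 4526.8533 kJ, Qc = 3458.8927 kJ


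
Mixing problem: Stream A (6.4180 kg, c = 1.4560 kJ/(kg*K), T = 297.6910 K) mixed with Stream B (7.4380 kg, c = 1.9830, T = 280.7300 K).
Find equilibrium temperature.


num = 6922.4480
den = 24.0942
Tf = 287.3081 K

287.3081 K


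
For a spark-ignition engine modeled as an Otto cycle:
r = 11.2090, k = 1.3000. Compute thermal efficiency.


r^(k-1) = 2.0648
eta = 1 - 1/2.0648 = 0.5157 = 51.5683%

51.5683%


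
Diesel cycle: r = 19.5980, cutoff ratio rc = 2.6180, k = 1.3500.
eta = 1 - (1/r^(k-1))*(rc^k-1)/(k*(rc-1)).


r^(k-1) = 2.8332
rc^k = 3.6666
eta = 0.5691 = 56.9111%

56.9111%


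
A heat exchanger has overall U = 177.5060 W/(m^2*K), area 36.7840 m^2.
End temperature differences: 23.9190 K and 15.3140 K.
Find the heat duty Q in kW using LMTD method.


LMTD = 19.2978 K
Q = 177.5060 * 36.7840 * 19.2978 = 126002.7031 W = 126.0027 kW

126.0027 kW


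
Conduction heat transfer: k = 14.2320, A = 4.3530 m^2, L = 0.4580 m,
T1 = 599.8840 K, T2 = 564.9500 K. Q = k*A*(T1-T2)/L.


dT = 34.9340 K
Q = 14.2320 * 4.3530 * 34.9340 / 0.4580 = 4725.3876 W

4725.3876 W


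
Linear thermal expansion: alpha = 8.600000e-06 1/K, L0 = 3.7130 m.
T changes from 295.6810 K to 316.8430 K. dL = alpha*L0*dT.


dT = 21.1620 K
dL = 8.600000e-06 * 3.7130 * 21.1620 = 0.000676 m
L_final = 3.713676 m

dL = 0.000676 m


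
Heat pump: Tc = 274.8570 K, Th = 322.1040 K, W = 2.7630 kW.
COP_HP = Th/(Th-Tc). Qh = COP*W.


COP = 322.1040 / 47.2470 = 6.8174
Qh = 6.8174 * 2.7630 = 18.8366 kW

COP = 6.8174, Qh = 18.8366 kW


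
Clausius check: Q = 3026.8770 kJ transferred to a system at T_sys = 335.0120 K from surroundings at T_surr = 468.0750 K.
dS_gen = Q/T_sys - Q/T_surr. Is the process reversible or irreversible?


dS_sys = 3026.8770/335.0120 = 9.0351 kJ/K
dS_surr = -3026.8770/468.0750 = -6.4666 kJ/K
dS_gen = 9.0351 - 6.4666 = 2.5685 kJ/K (irreversible)

dS_gen = 2.5685 kJ/K, irreversible


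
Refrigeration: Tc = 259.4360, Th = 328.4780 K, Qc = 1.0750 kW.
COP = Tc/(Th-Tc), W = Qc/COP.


COP = 259.4360 / 69.0420 = 3.7577
W = 1.0750 / 3.7577 = 0.2861 kW

COP = 3.7577, W = 0.2861 kW


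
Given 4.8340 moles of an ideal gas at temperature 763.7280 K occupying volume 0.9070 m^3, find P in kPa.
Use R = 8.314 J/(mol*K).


P = nRT/V = 4.8340 * 8.314 * 763.7280 / 0.9070
= 30694.1336 / 0.9070 = 33841.3822 Pa = 33.8414 kPa

33.8414 kPa


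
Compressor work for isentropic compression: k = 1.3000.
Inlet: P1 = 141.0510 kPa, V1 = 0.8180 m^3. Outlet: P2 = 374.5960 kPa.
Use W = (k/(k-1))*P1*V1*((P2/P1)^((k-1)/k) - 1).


(k-1)/k = 0.2308
(P2/P1)^exp = 1.2528
W = 4.3333 * 141.0510 * 0.8180 * (1.2528 - 1) = 126.4055 kJ

126.4055 kJ


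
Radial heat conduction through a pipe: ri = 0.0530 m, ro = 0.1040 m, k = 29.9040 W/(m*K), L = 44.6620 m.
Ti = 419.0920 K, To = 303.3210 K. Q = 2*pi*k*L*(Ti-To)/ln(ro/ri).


dT = 115.7710 K
ln(ro/ri) = 0.6741
Q = 2*pi*29.9040*44.6620*115.7710 / 0.6741 = 1441197.2696 W

1441197.2696 W


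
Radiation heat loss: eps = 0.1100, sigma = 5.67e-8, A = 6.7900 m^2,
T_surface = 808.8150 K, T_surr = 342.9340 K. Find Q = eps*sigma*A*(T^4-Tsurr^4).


T^4 = 4.2795e+11
Tsurr^4 = 1.3831e+10
Q = 0.1100 * 5.67e-8 * 6.7900 * 4.1412e+11 = 17537.7929 W

17537.7929 W


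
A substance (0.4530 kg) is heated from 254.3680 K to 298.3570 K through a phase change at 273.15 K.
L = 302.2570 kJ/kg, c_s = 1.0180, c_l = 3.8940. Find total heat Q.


Q1 (sensible, solid) = 0.4530 * 1.0180 * 18.7820 = 8.6614 kJ
Q2 (latent) = 0.4530 * 302.2570 = 136.9224 kJ
Q3 (sensible, liquid) = 0.4530 * 3.8940 * 25.2070 = 44.4647 kJ
Q_total = 190.0485 kJ

190.0485 kJ


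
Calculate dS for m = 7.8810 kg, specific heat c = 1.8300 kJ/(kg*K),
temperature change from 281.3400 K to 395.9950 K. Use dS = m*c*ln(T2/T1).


T2/T1 = 1.4075
ln(T2/T1) = 0.3418
dS = 7.8810 * 1.8300 * 0.3418 = 4.9301 kJ/K

4.9301 kJ/K


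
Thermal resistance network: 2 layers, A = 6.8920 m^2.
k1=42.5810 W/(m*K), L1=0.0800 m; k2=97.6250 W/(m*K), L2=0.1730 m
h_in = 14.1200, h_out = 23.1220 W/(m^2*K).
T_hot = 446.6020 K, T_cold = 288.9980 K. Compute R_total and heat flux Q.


R_conv_in = 1/(14.1200*6.8920) = 0.0103
R_1 = 0.0800/(42.5810*6.8920) = 0.0003
R_2 = 0.1730/(97.6250*6.8920) = 0.0003
R_conv_out = 1/(23.1220*6.8920) = 0.0063
R_total = 0.0171 K/W
Q = 157.6040 / 0.0171 = 9226.9393 W

R_total = 0.0171 K/W, Q = 9226.9393 W


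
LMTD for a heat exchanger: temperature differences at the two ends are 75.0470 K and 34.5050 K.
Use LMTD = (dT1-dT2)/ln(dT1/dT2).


dT1/dT2 = 2.1750
ln(dT1/dT2) = 0.7770
LMTD = 40.5420 / 0.7770 = 52.1769 K

52.1769 K


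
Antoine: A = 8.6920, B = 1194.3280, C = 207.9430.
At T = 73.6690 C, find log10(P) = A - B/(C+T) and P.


C+T = 281.6120
B/(C+T) = 4.2410
log10(P) = 8.6920 - 4.2410 = 4.4510
P = 10^4.4510 = 28246.1418 mmHg

28246.1418 mmHg


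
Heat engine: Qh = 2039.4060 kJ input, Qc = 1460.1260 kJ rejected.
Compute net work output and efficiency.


W = 2039.4060 - 1460.1260 = 579.2800 kJ
eta = 579.2800 / 2039.4060 = 0.2840 = 28.4043%

W = 579.2800 kJ, eta = 28.4043%


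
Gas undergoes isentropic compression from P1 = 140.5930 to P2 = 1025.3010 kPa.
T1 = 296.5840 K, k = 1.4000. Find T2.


(k-1)/k = 0.2857
(P2/P1)^exp = 1.7642
T2 = 296.5840 * 1.7642 = 523.2233 K

523.2233 K


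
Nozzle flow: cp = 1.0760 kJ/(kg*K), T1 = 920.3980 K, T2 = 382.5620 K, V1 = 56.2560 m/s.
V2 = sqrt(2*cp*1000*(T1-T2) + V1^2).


dT = 537.8360 K
2*cp*1000*dT = 1157423.0720
V1^2 = 3164.7375
V2 = sqrt(1160587.8095) = 1077.3058 m/s

1077.3058 m/s


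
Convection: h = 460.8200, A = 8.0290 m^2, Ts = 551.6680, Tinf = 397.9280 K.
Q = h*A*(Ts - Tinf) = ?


dT = 153.7400 K
Q = 460.8200 * 8.0290 * 153.7400 = 568826.2819 W

568826.2819 W


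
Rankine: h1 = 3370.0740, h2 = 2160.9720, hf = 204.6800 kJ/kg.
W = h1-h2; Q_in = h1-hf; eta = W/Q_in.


W = 1209.1020 kJ/kg
Q_in = 3165.3940 kJ/kg
eta = 0.3820 = 38.1975%

eta = 38.1975%


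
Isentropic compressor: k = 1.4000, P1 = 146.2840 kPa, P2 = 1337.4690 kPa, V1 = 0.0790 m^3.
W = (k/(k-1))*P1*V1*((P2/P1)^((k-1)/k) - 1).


(k-1)/k = 0.2857
(P2/P1)^exp = 1.8819
W = 3.5000 * 146.2840 * 0.0790 * (1.8819 - 1) = 35.6706 kJ

35.6706 kJ


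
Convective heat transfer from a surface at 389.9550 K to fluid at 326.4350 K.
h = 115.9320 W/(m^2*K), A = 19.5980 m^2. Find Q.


dT = 63.5200 K
Q = 115.9320 * 19.5980 * 63.5200 = 144319.6845 W

144319.6845 W


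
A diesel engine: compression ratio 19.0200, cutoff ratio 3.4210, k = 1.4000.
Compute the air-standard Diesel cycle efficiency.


r^(k-1) = 3.2485
rc^k = 5.5952
eta = 0.5827 = 58.2654%

58.2654%


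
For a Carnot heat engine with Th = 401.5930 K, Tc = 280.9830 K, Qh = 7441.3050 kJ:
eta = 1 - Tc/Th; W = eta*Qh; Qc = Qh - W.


eta = 1 - 280.9830/401.5930 = 0.3003
W = 0.3003 * 7441.3050 = 2234.8392 kJ
Qc = 7441.3050 - 2234.8392 = 5206.4658 kJ

eta = 30.0329%, W = 2234.8392 kJ, Qc = 5206.4658 kJ


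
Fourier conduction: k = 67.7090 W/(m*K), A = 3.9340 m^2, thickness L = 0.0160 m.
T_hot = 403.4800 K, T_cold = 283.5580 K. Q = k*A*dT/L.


dT = 119.9220 K
Q = 67.7090 * 3.9340 * 119.9220 / 0.0160 = 1996455.5049 W

1996455.5049 W


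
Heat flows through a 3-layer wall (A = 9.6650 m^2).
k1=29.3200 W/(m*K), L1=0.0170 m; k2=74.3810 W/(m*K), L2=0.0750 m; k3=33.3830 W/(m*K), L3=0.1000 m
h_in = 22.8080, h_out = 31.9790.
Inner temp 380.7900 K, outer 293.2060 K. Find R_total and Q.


R_conv_in = 1/(22.8080*9.6650) = 0.0045
R_1 = 0.0170/(29.3200*9.6650) = 5.9991e-05
R_2 = 0.0750/(74.3810*9.6650) = 0.0001
R_3 = 0.1000/(33.3830*9.6650) = 0.0003
R_conv_out = 1/(31.9790*9.6650) = 0.0032
R_total = 0.0082 K/W
Q = 87.5840 / 0.0082 = 10621.2770 W

R_total = 0.0082 K/W, Q = 10621.2770 W


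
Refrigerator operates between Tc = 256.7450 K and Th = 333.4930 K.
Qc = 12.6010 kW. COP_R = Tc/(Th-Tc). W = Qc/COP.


COP = 256.7450 / 76.7480 = 3.3453
W = 12.6010 / 3.3453 = 3.7668 kW

COP = 3.3453, W = 3.7668 kW


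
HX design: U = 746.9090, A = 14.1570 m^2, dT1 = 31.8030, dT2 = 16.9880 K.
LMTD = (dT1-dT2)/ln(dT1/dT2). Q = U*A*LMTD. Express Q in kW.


LMTD = 23.6264 K
Q = 746.9090 * 14.1570 * 23.6264 = 249825.0855 W = 249.8251 kW

249.8251 kW


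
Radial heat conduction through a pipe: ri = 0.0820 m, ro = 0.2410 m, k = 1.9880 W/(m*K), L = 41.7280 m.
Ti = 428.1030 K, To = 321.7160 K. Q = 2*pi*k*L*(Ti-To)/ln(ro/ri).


dT = 106.3870 K
ln(ro/ri) = 1.0781
Q = 2*pi*1.9880*41.7280*106.3870 / 1.0781 = 51435.4239 W

51435.4239 W


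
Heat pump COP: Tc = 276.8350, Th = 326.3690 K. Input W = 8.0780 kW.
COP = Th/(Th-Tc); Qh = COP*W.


COP = 326.3690 / 49.5340 = 6.5888
Qh = 6.5888 * 8.0780 = 53.2242 kW

COP = 6.5888, Qh = 53.2242 kW


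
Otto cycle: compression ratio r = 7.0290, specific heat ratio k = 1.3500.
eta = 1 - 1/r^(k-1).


r^(k-1) = 1.9788
eta = 1 - 1/1.9788 = 0.4947 = 49.4656%

49.4656%


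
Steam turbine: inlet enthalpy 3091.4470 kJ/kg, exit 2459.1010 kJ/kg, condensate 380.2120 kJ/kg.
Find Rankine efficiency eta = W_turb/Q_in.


W = 632.3460 kJ/kg
Q_in = 2711.2350 kJ/kg
eta = 0.2332 = 23.3232%

eta = 23.3232%


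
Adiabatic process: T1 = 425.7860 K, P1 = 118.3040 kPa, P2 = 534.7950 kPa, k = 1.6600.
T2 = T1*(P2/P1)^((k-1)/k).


(k-1)/k = 0.3976
(P2/P1)^exp = 1.8218
T2 = 425.7860 * 1.8218 = 775.6893 K

775.6893 K


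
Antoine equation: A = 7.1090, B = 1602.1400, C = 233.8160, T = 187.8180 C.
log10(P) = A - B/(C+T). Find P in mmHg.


C+T = 421.6340
B/(C+T) = 3.7998
log10(P) = 7.1090 - 3.7998 = 3.3092
P = 10^3.3092 = 2037.8120 mmHg

2037.8120 mmHg


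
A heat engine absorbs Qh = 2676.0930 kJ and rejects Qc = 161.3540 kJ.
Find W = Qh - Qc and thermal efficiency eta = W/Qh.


W = 2676.0930 - 161.3540 = 2514.7390 kJ
eta = 2514.7390 / 2676.0930 = 0.9397 = 93.9705%

W = 2514.7390 kJ, eta = 93.9705%


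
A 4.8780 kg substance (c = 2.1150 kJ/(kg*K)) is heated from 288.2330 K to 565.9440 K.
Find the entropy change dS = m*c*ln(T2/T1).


T2/T1 = 1.9635
ln(T2/T1) = 0.6747
dS = 4.8780 * 2.1150 * 0.6747 = 6.9611 kJ/K

6.9611 kJ/K


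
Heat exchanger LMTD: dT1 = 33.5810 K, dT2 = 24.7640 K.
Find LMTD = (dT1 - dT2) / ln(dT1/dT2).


dT1/dT2 = 1.3560
ln(dT1/dT2) = 0.3046
LMTD = 8.8170 / 0.3046 = 28.9491 K

28.9491 K


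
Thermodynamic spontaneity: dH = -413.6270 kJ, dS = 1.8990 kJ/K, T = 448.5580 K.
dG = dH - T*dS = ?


T*dS = 448.5580 * 1.8990 = 851.8116 kJ
dG = -413.6270 - 851.8116 = -1265.4386 kJ (spontaneous)

dG = -1265.4386 kJ, spontaneous


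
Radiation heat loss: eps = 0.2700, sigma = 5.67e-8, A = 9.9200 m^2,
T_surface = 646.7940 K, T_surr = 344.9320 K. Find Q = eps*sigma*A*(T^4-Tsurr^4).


T^4 = 1.7501e+11
Tsurr^4 = 1.4156e+10
Q = 0.2700 * 5.67e-8 * 9.9200 * 1.6085e+11 = 24428.2356 W

24428.2356 W


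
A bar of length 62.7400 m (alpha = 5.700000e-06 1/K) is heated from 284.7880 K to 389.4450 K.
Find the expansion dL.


dT = 104.6570 K
dL = 5.700000e-06 * 62.7400 * 104.6570 = 0.037427 m
L_final = 62.777427 m

dL = 0.037427 m


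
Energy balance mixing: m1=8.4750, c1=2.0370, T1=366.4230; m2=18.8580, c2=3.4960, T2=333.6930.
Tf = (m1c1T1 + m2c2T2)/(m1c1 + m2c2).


num = 28325.3389
den = 83.1911
Tf = 340.4850 K

340.4850 K


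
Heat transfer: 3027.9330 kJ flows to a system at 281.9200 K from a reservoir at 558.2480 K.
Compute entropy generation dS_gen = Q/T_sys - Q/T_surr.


dS_sys = 3027.9330/281.9200 = 10.7404 kJ/K
dS_surr = -3027.9330/558.2480 = -5.4240 kJ/K
dS_gen = 10.7404 - 5.4240 = 5.3164 kJ/K (irreversible)

dS_gen = 5.3164 kJ/K, irreversible


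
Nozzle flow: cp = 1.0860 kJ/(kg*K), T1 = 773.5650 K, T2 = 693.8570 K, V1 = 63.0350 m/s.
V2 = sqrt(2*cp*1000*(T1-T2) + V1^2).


dT = 79.7080 K
2*cp*1000*dT = 173125.7760
V1^2 = 3973.4112
V2 = sqrt(177099.1872) = 420.8315 m/s

420.8315 m/s


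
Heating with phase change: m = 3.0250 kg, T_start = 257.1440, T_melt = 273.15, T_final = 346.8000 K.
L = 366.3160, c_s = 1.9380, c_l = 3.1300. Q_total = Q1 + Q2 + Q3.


Q1 (sensible, solid) = 3.0250 * 1.9380 * 16.0060 = 93.8344 kJ
Q2 (latent) = 3.0250 * 366.3160 = 1108.1059 kJ
Q3 (sensible, liquid) = 3.0250 * 3.1300 * 73.6500 = 697.3366 kJ
Q_total = 1899.2769 kJ

1899.2769 kJ


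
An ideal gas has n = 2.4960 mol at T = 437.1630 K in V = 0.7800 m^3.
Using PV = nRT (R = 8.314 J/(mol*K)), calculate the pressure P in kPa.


P = nRT/V = 2.4960 * 8.314 * 437.1630 / 0.7800
= 9071.8947 / 0.7800 = 11630.6342 Pa = 11.6306 kPa

11.6306 kPa


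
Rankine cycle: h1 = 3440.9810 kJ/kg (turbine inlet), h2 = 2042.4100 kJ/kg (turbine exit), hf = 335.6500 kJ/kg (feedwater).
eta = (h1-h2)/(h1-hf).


W = 1398.5710 kJ/kg
Q_in = 3105.3310 kJ/kg
eta = 0.4504 = 45.0377%

eta = 45.0377%


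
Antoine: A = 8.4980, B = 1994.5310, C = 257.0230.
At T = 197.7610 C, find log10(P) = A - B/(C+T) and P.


C+T = 454.7840
B/(C+T) = 4.3857
log10(P) = 8.4980 - 4.3857 = 4.1123
P = 10^4.1123 = 12951.8975 mmHg

12951.8975 mmHg


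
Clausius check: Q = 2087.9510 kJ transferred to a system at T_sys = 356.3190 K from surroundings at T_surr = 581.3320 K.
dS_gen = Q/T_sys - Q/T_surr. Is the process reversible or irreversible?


dS_sys = 2087.9510/356.3190 = 5.8598 kJ/K
dS_surr = -2087.9510/581.3320 = -3.5917 kJ/K
dS_gen = 5.8598 - 3.5917 = 2.2681 kJ/K (irreversible)

dS_gen = 2.2681 kJ/K, irreversible


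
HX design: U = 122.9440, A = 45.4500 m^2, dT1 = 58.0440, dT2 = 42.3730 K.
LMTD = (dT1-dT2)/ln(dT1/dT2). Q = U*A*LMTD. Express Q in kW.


LMTD = 49.7982 K
Q = 122.9440 * 45.4500 * 49.7982 = 278262.7205 W = 278.2627 kW

278.2627 kW


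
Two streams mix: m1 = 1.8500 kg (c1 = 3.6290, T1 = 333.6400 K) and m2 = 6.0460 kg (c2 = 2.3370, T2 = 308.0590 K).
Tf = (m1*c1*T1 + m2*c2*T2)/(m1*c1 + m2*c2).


num = 6592.6624
den = 20.8432
Tf = 316.2987 K

316.2987 K


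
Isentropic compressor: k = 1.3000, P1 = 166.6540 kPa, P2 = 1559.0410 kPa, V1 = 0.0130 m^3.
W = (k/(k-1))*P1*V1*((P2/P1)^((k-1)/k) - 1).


(k-1)/k = 0.2308
(P2/P1)^exp = 1.6753
W = 4.3333 * 166.6540 * 0.0130 * (1.6753 - 1) = 6.3396 kJ

6.3396 kJ


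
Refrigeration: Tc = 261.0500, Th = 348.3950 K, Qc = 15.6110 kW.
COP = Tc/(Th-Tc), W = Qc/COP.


COP = 261.0500 / 87.3450 = 2.9887
W = 15.6110 / 2.9887 = 5.2233 kW

COP = 2.9887, W = 5.2233 kW


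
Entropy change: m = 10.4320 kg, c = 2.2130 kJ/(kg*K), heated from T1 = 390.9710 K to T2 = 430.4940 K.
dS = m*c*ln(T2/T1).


T2/T1 = 1.1011
ln(T2/T1) = 0.0963
dS = 10.4320 * 2.2130 * 0.0963 = 2.2232 kJ/K

2.2232 kJ/K


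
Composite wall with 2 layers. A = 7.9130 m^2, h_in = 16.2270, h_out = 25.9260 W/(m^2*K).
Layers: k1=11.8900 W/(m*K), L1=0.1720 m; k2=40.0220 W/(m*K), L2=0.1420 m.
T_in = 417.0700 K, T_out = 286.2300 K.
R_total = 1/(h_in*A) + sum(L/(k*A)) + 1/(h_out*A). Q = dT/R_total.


R_conv_in = 1/(16.2270*7.9130) = 0.0078
R_1 = 0.1720/(11.8900*7.9130) = 0.0018
R_2 = 0.1420/(40.0220*7.9130) = 0.0004
R_conv_out = 1/(25.9260*7.9130) = 0.0049
R_total = 0.0149 K/W
Q = 130.8400 / 0.0149 = 8758.3812 W

R_total = 0.0149 K/W, Q = 8758.3812 W


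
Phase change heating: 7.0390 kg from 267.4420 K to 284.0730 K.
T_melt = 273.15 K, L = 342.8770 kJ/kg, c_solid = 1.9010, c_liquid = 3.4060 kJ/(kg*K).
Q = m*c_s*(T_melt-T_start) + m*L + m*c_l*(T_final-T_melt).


Q1 (sensible, solid) = 7.0390 * 1.9010 * 5.7080 = 76.3795 kJ
Q2 (latent) = 7.0390 * 342.8770 = 2413.5112 kJ
Q3 (sensible, liquid) = 7.0390 * 3.4060 * 10.9230 = 261.8771 kJ
Q_total = 2751.7679 kJ

2751.7679 kJ


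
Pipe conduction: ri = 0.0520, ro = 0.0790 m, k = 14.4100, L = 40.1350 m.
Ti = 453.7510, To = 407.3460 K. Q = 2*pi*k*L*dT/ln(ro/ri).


dT = 46.4050 K
ln(ro/ri) = 0.4182
Q = 2*pi*14.4100*40.1350*46.4050 / 0.4182 = 403221.3990 W

403221.3990 W


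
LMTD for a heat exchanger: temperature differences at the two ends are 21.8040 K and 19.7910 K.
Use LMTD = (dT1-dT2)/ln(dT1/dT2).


dT1/dT2 = 1.1017
ln(dT1/dT2) = 0.0969
LMTD = 2.0130 / 0.0969 = 20.7813 K

20.7813 K


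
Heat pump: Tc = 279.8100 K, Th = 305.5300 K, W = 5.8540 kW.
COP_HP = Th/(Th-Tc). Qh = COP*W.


COP = 305.5300 / 25.7200 = 11.8791
Qh = 11.8791 * 5.8540 = 69.5401 kW

COP = 11.8791, Qh = 69.5401 kW


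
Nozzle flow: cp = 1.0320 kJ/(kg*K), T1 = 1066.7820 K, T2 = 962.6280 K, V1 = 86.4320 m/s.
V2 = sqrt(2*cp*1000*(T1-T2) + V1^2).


dT = 104.1540 K
2*cp*1000*dT = 214973.8560
V1^2 = 7470.4906
V2 = sqrt(222444.3466) = 471.6401 m/s

471.6401 m/s


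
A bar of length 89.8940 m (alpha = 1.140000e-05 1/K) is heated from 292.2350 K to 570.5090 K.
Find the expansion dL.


dT = 278.2740 K
dL = 1.140000e-05 * 89.8940 * 278.2740 = 0.285173 m
L_final = 90.179173 m

dL = 0.285173 m


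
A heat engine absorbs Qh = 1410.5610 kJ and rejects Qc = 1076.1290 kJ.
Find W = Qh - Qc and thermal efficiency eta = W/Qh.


W = 1410.5610 - 1076.1290 = 334.4320 kJ
eta = 334.4320 / 1410.5610 = 0.2371 = 23.7091%

W = 334.4320 kJ, eta = 23.7091%


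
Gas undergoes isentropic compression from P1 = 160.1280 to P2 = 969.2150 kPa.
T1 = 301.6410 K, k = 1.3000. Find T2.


(k-1)/k = 0.2308
(P2/P1)^exp = 1.5151
T2 = 301.6410 * 1.5151 = 457.0261 K

457.0261 K


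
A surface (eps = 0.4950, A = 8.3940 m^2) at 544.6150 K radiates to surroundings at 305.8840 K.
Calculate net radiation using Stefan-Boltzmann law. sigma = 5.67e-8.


T^4 = 8.7975e+10
Tsurr^4 = 8.7544e+09
Q = 0.4950 * 5.67e-8 * 8.3940 * 7.9220e+10 = 18663.5519 W

18663.5519 W


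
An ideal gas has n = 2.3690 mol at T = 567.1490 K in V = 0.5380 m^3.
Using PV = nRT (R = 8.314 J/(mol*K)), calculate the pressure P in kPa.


P = nRT/V = 2.3690 * 8.314 * 567.1490 / 0.5380
= 11170.4907 / 0.5380 = 20762.9939 Pa = 20.7630 kPa

20.7630 kPa


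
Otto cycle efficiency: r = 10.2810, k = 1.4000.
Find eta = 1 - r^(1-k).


r^(k-1) = 2.5399
eta = 1 - 1/2.5399 = 0.6063 = 60.6281%

60.6281%


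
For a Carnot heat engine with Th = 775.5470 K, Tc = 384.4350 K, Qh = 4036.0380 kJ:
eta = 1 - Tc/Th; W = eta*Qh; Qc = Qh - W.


eta = 1 - 384.4350/775.5470 = 0.5043
W = 0.5043 * 4036.0380 = 2035.3929 kJ
Qc = 4036.0380 - 2035.3929 = 2000.6451 kJ

eta = 50.4305%, W = 2035.3929 kJ, Qc = 2000.6451 kJ


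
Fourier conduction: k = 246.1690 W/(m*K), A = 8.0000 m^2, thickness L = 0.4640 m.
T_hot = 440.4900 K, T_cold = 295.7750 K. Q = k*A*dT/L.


dT = 144.7150 K
Q = 246.1690 * 8.0000 * 144.7150 / 0.4640 = 614212.8765 W

614212.8765 W


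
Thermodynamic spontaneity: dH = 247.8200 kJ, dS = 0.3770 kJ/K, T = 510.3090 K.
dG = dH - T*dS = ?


T*dS = 510.3090 * 0.3770 = 192.3865 kJ
dG = 247.8200 - 192.3865 = 55.4335 kJ (non-spontaneous)

dG = 55.4335 kJ, non-spontaneous


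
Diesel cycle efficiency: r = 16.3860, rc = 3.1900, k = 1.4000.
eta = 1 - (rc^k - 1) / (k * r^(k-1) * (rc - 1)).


r^(k-1) = 3.0605
rc^k = 5.0735
eta = 0.5659 = 56.5884%

56.5884%


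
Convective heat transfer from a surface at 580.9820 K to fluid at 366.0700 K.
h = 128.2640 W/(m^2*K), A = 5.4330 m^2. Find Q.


dT = 214.9120 K
Q = 128.2640 * 5.4330 * 214.9120 = 149763.2135 W

149763.2135 W


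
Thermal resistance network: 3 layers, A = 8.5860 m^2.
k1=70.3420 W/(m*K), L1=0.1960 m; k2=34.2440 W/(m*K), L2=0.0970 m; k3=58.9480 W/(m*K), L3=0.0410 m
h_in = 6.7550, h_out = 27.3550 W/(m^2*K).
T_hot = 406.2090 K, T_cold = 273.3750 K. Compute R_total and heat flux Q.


R_conv_in = 1/(6.7550*8.5860) = 0.0172
R_1 = 0.1960/(70.3420*8.5860) = 0.0003
R_2 = 0.0970/(34.2440*8.5860) = 0.0003
R_3 = 0.0410/(58.9480*8.5860) = 8.1007e-05
R_conv_out = 1/(27.3550*8.5860) = 0.0043
R_total = 0.0222 K/W
Q = 132.8340 / 0.0222 = 5974.1044 W

R_total = 0.0222 K/W, Q = 5974.1044 W


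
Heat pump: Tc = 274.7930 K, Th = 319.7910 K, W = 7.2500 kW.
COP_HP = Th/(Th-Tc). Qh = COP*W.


COP = 319.7910 / 44.9980 = 7.1068
Qh = 7.1068 * 7.2500 = 51.5242 kW

COP = 7.1068, Qh = 51.5242 kW


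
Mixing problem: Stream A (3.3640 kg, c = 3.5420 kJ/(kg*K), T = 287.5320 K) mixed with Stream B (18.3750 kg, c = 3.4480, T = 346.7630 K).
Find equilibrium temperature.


num = 25395.8900
den = 75.2723
Tf = 337.3870 K

337.3870 K


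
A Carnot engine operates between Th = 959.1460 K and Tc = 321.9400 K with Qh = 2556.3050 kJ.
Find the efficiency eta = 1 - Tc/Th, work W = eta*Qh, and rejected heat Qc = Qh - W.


eta = 1 - 321.9400/959.1460 = 0.6643
W = 0.6643 * 2556.3050 = 1698.2742 kJ
Qc = 2556.3050 - 1698.2742 = 858.0308 kJ

eta = 66.4347%, W = 1698.2742 kJ, Qc = 858.0308 kJ


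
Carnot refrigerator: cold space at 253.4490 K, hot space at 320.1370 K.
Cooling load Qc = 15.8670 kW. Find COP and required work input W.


COP = 253.4490 / 66.6880 = 3.8005
W = 15.8670 / 3.8005 = 4.1750 kW

COP = 3.8005, W = 4.1750 kW


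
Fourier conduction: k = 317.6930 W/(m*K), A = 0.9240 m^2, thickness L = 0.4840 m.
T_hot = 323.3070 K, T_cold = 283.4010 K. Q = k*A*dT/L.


dT = 39.9060 K
Q = 317.6930 * 0.9240 * 39.9060 / 0.4840 = 24203.1813 W

24203.1813 W


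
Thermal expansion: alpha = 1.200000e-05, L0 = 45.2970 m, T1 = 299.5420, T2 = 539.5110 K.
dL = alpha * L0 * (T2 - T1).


dT = 239.9690 K
dL = 1.200000e-05 * 45.2970 * 239.9690 = 0.130439 m
L_final = 45.427439 m

dL = 0.130439 m


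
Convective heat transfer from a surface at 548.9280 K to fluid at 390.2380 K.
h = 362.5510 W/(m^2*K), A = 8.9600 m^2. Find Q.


dT = 158.6900 K
Q = 362.5510 * 8.9600 * 158.6900 = 515497.6350 W

515497.6350 W


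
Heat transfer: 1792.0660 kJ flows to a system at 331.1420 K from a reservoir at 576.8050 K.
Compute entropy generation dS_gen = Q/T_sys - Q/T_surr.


dS_sys = 1792.0660/331.1420 = 5.4118 kJ/K
dS_surr = -1792.0660/576.8050 = -3.1069 kJ/K
dS_gen = 5.4118 - 3.1069 = 2.3049 kJ/K (irreversible)

dS_gen = 2.3049 kJ/K, irreversible


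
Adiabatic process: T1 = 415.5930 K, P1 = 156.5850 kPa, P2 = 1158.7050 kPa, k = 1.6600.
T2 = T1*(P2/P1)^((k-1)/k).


(k-1)/k = 0.3976
(P2/P1)^exp = 2.2161
T2 = 415.5930 * 2.2161 = 921.0067 K

921.0067 K


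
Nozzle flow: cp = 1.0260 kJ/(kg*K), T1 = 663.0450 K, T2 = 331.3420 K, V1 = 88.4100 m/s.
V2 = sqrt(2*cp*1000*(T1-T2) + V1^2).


dT = 331.7030 K
2*cp*1000*dT = 680654.5560
V1^2 = 7816.3281
V2 = sqrt(688470.8841) = 829.7415 m/s

829.7415 m/s


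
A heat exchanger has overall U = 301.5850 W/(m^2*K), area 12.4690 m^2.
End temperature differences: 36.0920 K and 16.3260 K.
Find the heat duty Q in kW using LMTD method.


LMTD = 24.9158 K
Q = 301.5850 * 12.4690 * 24.9158 = 93694.9022 W = 93.6949 kW

93.6949 kW


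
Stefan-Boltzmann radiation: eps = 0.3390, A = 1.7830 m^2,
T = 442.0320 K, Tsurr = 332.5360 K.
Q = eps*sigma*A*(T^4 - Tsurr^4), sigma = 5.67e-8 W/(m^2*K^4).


T^4 = 3.8178e+10
Tsurr^4 = 1.2228e+10
Q = 0.3390 * 5.67e-8 * 1.7830 * 2.5950e+10 = 889.3532 W

889.3532 W


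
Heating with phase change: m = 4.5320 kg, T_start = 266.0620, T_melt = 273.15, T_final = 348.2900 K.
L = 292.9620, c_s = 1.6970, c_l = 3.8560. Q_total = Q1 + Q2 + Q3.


Q1 (sensible, solid) = 4.5320 * 1.6970 * 7.0880 = 54.5124 kJ
Q2 (latent) = 4.5320 * 292.9620 = 1327.7038 kJ
Q3 (sensible, liquid) = 4.5320 * 3.8560 * 75.1400 = 1313.1010 kJ
Q_total = 2695.3172 kJ

2695.3172 kJ


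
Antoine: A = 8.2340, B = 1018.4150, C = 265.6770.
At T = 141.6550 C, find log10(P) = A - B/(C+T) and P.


C+T = 407.3320
B/(C+T) = 2.5002
log10(P) = 8.2340 - 2.5002 = 5.7338
P = 10^5.7338 = 541740.5259 mmHg

541740.5259 mmHg


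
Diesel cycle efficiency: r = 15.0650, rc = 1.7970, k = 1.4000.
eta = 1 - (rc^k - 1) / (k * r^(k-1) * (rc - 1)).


r^(k-1) = 2.9593
rc^k = 2.2718
eta = 0.6148 = 61.4841%

61.4841%


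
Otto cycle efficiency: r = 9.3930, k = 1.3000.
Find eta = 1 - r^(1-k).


r^(k-1) = 1.9581
eta = 1 - 1/1.9581 = 0.4893 = 48.9308%

48.9308%


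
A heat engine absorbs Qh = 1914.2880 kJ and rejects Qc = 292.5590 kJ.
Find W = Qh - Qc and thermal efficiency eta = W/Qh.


W = 1914.2880 - 292.5590 = 1621.7290 kJ
eta = 1621.7290 / 1914.2880 = 0.8472 = 84.7171%

W = 1621.7290 kJ, eta = 84.7171%


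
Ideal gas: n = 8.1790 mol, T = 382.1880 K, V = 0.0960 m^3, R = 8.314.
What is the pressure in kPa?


P = nRT/V = 8.1790 * 8.314 * 382.1880 / 0.0960
= 25988.8627 / 0.0960 = 270717.3201 Pa = 270.7173 kPa

270.7173 kPa


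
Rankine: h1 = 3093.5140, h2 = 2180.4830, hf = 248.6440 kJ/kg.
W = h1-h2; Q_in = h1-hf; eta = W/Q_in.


W = 913.0310 kJ/kg
Q_in = 2844.8700 kJ/kg
eta = 0.3209 = 32.0939%

eta = 32.0939%


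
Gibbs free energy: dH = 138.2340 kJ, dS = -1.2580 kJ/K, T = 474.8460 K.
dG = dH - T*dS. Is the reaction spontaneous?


T*dS = 474.8460 * -1.2580 = -597.3563 kJ
dG = 138.2340 + 597.3563 = 735.5903 kJ (non-spontaneous)

dG = 735.5903 kJ, non-spontaneous


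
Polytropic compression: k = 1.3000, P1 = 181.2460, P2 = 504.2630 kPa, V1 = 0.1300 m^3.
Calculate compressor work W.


(k-1)/k = 0.2308
(P2/P1)^exp = 1.2663
W = 4.3333 * 181.2460 * 0.1300 * (1.2663 - 1) = 27.1941 kJ

27.1941 kJ


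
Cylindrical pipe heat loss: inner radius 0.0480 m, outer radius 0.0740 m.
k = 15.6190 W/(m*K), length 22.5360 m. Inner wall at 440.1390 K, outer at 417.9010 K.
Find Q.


dT = 22.2380 K
ln(ro/ri) = 0.4329
Q = 2*pi*15.6190*22.5360*22.2380 / 0.4329 = 113619.8214 W

113619.8214 W


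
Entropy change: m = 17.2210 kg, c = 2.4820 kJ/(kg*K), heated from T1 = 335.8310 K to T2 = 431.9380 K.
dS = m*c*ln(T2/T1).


T2/T1 = 1.2862
ln(T2/T1) = 0.2517
dS = 17.2210 * 2.4820 * 0.2517 = 10.7572 kJ/K

10.7572 kJ/K


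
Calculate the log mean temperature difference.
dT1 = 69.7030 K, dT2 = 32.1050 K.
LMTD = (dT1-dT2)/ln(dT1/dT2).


dT1/dT2 = 2.1711
ln(dT1/dT2) = 0.7752
LMTD = 37.5980 / 0.7752 = 48.4991 K

48.4991 K


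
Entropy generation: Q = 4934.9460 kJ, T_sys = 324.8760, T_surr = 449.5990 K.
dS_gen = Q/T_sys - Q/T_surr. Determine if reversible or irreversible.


dS_sys = 4934.9460/324.8760 = 15.1902 kJ/K
dS_surr = -4934.9460/449.5990 = -10.9763 kJ/K
dS_gen = 15.1902 - 10.9763 = 4.2139 kJ/K (irreversible)

dS_gen = 4.2139 kJ/K, irreversible


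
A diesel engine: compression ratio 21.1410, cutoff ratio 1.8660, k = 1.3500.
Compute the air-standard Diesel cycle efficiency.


r^(k-1) = 2.9093
rc^k = 2.3213
eta = 0.6115 = 61.1532%

61.1532%


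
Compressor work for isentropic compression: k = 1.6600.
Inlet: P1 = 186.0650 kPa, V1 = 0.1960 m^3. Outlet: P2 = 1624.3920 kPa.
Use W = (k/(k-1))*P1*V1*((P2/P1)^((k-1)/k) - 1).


(k-1)/k = 0.3976
(P2/P1)^exp = 2.3667
W = 2.5152 * 186.0650 * 0.1960 * (2.3667 - 1) = 125.3596 kJ

125.3596 kJ


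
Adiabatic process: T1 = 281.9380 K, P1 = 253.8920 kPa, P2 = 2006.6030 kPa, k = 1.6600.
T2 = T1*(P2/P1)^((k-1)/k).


(k-1)/k = 0.3976
(P2/P1)^exp = 2.2749
T2 = 281.9380 * 2.2749 = 641.3797 K

641.3797 K


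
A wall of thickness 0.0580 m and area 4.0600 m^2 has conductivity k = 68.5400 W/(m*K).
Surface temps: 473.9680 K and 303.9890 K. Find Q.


dT = 169.9790 K
Q = 68.5400 * 4.0600 * 169.9790 / 0.0580 = 815525.2462 W

815525.2462 W


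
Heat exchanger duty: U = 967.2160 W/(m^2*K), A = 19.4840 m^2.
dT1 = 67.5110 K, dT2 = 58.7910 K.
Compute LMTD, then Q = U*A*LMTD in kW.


LMTD = 63.0505 K
Q = 967.2160 * 19.4840 * 63.0505 = 1188202.2037 W = 1188.2022 kW

1188.2022 kW


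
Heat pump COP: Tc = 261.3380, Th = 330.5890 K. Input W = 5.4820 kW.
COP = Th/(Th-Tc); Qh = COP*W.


COP = 330.5890 / 69.2510 = 4.7738
Qh = 4.7738 * 5.4820 = 26.1699 kW

COP = 4.7738, Qh = 26.1699 kW


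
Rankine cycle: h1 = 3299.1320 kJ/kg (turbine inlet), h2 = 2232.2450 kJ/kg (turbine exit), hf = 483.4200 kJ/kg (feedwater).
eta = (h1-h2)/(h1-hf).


W = 1066.8870 kJ/kg
Q_in = 2815.7120 kJ/kg
eta = 0.3789 = 37.8905%

eta = 37.8905%


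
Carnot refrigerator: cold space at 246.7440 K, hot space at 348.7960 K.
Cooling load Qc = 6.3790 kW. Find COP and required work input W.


COP = 246.7440 / 102.0520 = 2.4178
W = 6.3790 / 2.4178 = 2.6383 kW

COP = 2.4178, W = 2.6383 kW


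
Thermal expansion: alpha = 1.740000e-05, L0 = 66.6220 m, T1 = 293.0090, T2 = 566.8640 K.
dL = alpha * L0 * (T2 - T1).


dT = 273.8550 K
dL = 1.740000e-05 * 66.6220 * 273.8550 = 0.317459 m
L_final = 66.939459 m

dL = 0.317459 m


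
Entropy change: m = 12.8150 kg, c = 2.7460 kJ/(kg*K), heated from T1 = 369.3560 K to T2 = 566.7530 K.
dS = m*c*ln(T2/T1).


T2/T1 = 1.5344
ln(T2/T1) = 0.4282
dS = 12.8150 * 2.7460 * 0.4282 = 15.0670 kJ/K

15.0670 kJ/K


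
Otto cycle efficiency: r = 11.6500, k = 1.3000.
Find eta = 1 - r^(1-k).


r^(k-1) = 2.0888
eta = 1 - 1/2.0888 = 0.5213 = 52.1257%

52.1257%


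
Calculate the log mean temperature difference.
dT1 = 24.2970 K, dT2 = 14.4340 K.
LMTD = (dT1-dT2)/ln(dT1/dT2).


dT1/dT2 = 1.6833
ln(dT1/dT2) = 0.5208
LMTD = 9.8630 / 0.5208 = 18.9394 K

18.9394 K


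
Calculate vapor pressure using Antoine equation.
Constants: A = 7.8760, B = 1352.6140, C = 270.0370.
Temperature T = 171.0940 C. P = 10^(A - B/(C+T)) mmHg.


C+T = 441.1310
B/(C+T) = 3.0662
log10(P) = 7.8760 - 3.0662 = 4.8098
P = 10^4.8098 = 64529.5900 mmHg

64529.5900 mmHg
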